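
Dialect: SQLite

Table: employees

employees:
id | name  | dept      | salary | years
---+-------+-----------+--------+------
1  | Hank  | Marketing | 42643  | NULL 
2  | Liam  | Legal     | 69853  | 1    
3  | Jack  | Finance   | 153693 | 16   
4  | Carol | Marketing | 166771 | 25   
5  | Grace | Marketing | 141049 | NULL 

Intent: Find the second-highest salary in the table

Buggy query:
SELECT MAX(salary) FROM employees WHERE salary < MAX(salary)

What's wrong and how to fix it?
Bug: The inner MAX is an aggregate inside WHERE, which is not allowed

Fix: Compute the overall MAX in a subquery, then take MAX of rows below it

Corrected query:
SELECT MAX(salary) FROM employees WHERE salary < (SELECT MAX(salary) FROM employees)

Result:
MAX(salary)
-----------
153693     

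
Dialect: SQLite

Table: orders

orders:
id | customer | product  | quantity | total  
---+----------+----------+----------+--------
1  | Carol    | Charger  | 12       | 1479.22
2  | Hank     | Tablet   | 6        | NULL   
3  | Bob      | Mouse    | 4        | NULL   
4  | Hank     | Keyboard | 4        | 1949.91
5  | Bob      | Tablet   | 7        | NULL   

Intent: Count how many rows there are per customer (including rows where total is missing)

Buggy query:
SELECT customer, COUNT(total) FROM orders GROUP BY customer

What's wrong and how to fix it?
Bug: COUNT(column) counts non-NULL values only; rows with NULL total aren't counted

Fix: Replace COUNT(total) with COUNT(*)

Corrected query:
SELECT customer, COUNT(*) FROM orders GROUP BY customer

Result:
customer | COUNT(*)
---------+---------
Bob      | 2       
Carol    | 1       
Hank     | 2       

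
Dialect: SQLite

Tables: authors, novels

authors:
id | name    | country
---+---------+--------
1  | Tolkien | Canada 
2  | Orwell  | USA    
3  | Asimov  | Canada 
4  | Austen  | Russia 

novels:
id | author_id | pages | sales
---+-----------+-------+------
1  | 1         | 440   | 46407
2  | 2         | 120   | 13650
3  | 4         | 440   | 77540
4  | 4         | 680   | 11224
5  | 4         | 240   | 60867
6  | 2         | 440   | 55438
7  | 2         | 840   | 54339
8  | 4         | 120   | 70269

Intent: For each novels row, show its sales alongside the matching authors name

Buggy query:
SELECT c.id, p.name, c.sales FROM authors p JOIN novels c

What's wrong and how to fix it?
Bug: Missing join condition: each novels row is matched to all authors rows instead of just its own

Fix: Add ON c.author_id = p.id to the JOIN

Corrected query:
SELECT c.id, p.name, c.sales FROM authors p JOIN novels c ON c.author_id = p.id

Result:
id | name    | sales
---+---------+------
1  | Tolkien | 46407
2  | Orwell  | 13650
3  | Austen  | 77540
4  | Austen  | 11224
5  | Austen  | 60867
6  | Orwell  | 55438
7  | Orwell  | 54339
8  | Austen  | 70269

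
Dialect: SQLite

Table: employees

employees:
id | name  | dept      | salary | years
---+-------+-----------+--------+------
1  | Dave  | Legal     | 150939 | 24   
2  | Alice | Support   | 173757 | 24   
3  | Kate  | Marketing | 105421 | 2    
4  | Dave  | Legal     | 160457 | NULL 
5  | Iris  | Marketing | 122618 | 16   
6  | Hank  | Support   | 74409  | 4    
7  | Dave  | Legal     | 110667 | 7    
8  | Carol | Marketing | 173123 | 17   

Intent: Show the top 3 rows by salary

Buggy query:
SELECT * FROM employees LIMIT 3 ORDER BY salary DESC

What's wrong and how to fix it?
Bug: ORDER BY cannot follow LIMIT; LIMIT is the final clause

Fix: Sort with ORDER BY, then apply LIMIT

Corrected query:
SELECT * FROM employees ORDER BY salary DESC LIMIT 3

Result:
id | name  | dept      | salary | years
---+-------+-----------+--------+------
2  | Alice | Support   | 173757 | 24   
8  | Carol | Marketing | 173123 | 17   
4  | Dave  | Legal     | 160457 | NULL 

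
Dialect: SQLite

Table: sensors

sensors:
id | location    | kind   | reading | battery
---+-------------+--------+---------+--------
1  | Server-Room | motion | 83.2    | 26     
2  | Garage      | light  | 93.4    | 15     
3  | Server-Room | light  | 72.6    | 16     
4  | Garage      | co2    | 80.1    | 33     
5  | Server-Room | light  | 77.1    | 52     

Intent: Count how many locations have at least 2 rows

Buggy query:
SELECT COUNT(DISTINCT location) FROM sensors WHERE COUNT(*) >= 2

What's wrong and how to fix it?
Bug: WHERE filters individual rows, not groups, so a group-level COUNT is invalid there

Fix: Group first with HAVING COUNT(*) >= 2, then COUNT the resulting groups

Corrected query:
SELECT COUNT(*) FROM (SELECT location FROM sensors GROUP BY location HAVING COUNT(*) >= 2)

Result:
COUNT(*)
--------
2       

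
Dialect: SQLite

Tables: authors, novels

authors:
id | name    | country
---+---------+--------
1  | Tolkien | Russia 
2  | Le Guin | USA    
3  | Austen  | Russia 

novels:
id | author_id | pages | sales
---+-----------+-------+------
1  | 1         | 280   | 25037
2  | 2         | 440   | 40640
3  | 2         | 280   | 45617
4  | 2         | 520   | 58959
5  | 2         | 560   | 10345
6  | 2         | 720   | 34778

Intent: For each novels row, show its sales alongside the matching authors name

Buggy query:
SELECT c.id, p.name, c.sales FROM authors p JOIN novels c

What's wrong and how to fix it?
Bug: JOIN with no ON clause produces a cartesian product; every novels row pairs with every authors row

Fix: Specify the join condition linking the foreign key to the parent id

Corrected query:
SELECT c.id, p.name, c.sales FROM authors p JOIN novels c ON c.author_id = p.id

Result:
id | name    | sales
---+---------+------
1  | Tolkien | 25037
2  | Le Guin | 40640
3  | Le Guin | 45617
4  | Le Guin | 58959
5  | Le Guin | 10345
6  | Le Guin | 34778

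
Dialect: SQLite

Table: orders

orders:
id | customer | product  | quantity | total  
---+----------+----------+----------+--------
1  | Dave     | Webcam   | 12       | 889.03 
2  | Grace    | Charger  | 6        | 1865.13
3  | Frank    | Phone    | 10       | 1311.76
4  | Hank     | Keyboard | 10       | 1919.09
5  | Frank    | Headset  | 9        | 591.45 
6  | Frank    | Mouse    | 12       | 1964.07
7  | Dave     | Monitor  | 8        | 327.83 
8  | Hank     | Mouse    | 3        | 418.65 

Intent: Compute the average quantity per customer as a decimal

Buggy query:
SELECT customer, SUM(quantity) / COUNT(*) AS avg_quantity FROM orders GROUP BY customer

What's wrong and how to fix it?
Bug: SUM(quantity) and COUNT(*) are both integers; the division truncates the fractional part

Fix: Multiply by 1.0 (or CAST to REAL) to force floating-point division

Corrected query:
SELECT customer, SUM(quantity) * 1.0 / COUNT(*) AS avg_quantity FROM orders GROUP BY customer

Result:
customer | avg_quantity
---------+-------------
Dave     | 10          
Frank    | 10.333333   
Grace    | 6           
Hank     | 6.5         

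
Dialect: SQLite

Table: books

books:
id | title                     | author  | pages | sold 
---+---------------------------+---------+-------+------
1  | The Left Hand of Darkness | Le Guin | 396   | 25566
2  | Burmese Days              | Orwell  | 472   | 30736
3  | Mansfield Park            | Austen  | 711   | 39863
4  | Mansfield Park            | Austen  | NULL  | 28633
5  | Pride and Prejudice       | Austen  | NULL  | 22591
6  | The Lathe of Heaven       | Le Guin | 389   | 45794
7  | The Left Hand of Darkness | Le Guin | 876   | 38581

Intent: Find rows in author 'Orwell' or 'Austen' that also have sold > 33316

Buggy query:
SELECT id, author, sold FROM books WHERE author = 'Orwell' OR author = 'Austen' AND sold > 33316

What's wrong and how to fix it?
Bug: Without parentheses, AND is evaluated before OR, so the sold filter only applies to the 'Austen' branch

Fix: Group the OR with parentheses (or use IN), then AND the threshold

Corrected query:
SELECT id, author, sold FROM books WHERE (author = 'Orwell' OR author = 'Austen') AND sold > 33316

Result:
id | author | sold 
---+--------+------
3  | Austen | 39863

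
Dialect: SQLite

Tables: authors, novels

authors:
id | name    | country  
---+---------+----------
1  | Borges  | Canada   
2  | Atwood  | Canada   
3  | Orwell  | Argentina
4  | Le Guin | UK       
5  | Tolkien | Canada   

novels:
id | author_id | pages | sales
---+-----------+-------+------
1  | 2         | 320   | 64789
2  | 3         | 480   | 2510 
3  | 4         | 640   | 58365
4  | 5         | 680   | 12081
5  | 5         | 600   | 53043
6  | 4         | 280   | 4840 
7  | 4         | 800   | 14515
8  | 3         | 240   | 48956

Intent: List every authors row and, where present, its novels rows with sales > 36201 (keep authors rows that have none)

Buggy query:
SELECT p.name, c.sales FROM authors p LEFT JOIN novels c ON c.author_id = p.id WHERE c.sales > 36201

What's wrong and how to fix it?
Bug: Filtering c.sales in WHERE discards the NULL rows produced by LEFT JOIN, turning it into an inner join

Fix: Put 'c.sales > 36201' in the JOIN's ON clause instead of WHERE

Corrected query:
SELECT p.name, c.sales FROM authors p LEFT JOIN novels c ON c.author_id = p.id AND c.sales > 36201

Result:
name    | sales
--------+------
Borges  | NULL 
Atwood  | 64789
Orwell  | 48956
Le Guin | 58365
Tolkien | 53043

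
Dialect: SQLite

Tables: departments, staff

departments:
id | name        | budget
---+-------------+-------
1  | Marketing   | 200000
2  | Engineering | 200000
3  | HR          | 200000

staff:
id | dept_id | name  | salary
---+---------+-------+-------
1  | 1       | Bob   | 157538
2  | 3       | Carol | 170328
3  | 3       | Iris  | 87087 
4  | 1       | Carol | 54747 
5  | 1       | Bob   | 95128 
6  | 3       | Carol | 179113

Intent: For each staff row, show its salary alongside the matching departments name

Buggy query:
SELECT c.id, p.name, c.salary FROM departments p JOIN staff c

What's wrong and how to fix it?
Bug: JOIN with no ON clause produces a cartesian product; every staff row pairs with every departments row

Fix: Add ON c.dept_id = p.id to the JOIN

Corrected query:
SELECT c.id, p.name, c.salary FROM departments p JOIN staff c ON c.dept_id = p.id

Result:
id | name      | salary
---+-----------+-------
1  | Marketing | 157538
2  | HR        | 170328
3  | HR        | 87087 
4  | Marketing | 54747 
5  | Marketing | 95128 
6  | HR        | 179113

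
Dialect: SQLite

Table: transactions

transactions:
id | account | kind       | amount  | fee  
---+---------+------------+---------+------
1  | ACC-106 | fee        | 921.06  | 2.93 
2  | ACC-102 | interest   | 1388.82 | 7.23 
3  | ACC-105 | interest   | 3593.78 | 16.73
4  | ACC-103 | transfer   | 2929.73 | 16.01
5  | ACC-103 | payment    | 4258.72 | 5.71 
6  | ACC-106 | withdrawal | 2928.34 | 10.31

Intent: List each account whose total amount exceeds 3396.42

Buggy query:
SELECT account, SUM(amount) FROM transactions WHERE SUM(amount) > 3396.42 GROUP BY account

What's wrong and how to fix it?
Bug: SUM(amount) is an aggregate, but WHERE filters rows before aggregation

Fix: Use HAVING (which filters groups after aggregation) instead of WHERE

Corrected query:
SELECT account, SUM(amount) FROM transactions GROUP BY account HAVING SUM(amount) > 3396.42

Result:
account | SUM(amount)
--------+------------
ACC-103 | 7188.45    
ACC-105 | 3593.78    
ACC-106 | 3849.4     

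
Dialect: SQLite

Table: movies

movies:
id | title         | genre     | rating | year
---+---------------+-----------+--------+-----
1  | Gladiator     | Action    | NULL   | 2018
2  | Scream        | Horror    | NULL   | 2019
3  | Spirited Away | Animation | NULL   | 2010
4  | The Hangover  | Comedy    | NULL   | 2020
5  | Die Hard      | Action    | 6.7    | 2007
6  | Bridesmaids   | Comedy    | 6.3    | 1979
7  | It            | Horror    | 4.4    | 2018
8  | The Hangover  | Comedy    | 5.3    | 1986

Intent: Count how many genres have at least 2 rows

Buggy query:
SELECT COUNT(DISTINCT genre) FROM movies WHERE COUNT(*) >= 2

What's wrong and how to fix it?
Bug: COUNT(*) cannot appear in WHERE; the per-group count doesn't exist yet

Fix: Use a subquery that GROUPs and filters with HAVING, then count its rows

Corrected query:
SELECT COUNT(*) FROM (SELECT genre FROM movies GROUP BY genre HAVING COUNT(*) >= 2)

Result:
COUNT(*)
--------
3       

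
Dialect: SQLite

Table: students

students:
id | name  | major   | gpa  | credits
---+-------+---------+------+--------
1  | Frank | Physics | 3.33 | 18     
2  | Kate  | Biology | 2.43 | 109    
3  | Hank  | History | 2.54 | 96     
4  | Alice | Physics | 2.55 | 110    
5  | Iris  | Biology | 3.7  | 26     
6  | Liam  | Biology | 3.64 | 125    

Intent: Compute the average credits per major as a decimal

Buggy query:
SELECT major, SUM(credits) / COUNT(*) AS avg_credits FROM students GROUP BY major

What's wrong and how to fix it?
Bug: SUM(credits) and COUNT(*) are both integers; the division truncates the fractional part

Fix: Multiply by 1.0 (or CAST to REAL) to force floating-point division

Corrected query:
SELECT major, SUM(credits) * 1.0 / COUNT(*) AS avg_credits FROM students GROUP BY major

Result:
major   | avg_credits
--------+------------
Biology | 86.666667  
History | 96         
Physics | 64         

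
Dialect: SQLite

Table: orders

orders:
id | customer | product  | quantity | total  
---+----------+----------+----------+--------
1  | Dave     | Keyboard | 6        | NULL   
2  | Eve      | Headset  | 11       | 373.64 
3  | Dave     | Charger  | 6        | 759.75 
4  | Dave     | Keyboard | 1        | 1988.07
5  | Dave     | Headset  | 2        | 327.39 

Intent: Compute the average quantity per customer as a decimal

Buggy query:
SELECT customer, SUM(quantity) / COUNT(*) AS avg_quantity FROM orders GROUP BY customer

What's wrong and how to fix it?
Bug: SUM(quantity) and COUNT(*) are both integers; the division truncates the fractional part

Fix: Cast one side to REAL so the division keeps the fractional part

Corrected query:
SELECT customer, SUM(quantity) * 1.0 / COUNT(*) AS avg_quantity FROM orders GROUP BY customer

Result:
customer | avg_quantity
---------+-------------
Dave     | 3.75        
Eve      | 11          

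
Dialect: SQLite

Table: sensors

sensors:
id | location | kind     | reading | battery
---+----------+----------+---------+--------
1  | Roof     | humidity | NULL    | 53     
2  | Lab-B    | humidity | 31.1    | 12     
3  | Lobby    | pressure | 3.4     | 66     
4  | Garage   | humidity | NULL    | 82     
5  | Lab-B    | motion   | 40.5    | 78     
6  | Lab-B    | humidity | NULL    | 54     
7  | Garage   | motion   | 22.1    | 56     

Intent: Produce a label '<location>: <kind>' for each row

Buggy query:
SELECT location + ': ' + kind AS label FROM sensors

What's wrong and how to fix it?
Bug: '+' is numeric addition; on text columns SQLite converts them to 0 instead of concatenating

Fix: Replace + with || to concatenate text

Corrected query:
SELECT location || ': ' || kind AS label FROM sensors

Result:
label           
----------------
Roof: humidity  
Lab-B: humidity 
Lobby: pressure 
Garage: humidity
Lab-B: motion   
Lab-B: humidity 
Garage: motion  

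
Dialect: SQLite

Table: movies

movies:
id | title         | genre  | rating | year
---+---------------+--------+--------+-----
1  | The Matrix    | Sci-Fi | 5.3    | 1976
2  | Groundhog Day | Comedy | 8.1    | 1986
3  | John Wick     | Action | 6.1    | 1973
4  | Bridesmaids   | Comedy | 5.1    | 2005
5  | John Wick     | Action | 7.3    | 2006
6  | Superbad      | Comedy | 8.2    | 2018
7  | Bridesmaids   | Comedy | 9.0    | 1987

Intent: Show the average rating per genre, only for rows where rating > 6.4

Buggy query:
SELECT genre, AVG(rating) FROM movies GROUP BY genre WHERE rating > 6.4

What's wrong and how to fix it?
Bug: Row-level WHERE must come before GROUP BY in the clause order

Fix: Place WHERE between FROM and GROUP BY

Corrected query:
SELECT genre, AVG(rating) FROM movies WHERE rating > 6.4 GROUP BY genre

Result:
genre  | AVG(rating)
-------+------------
Action | 7.3        
Comedy | 8.433333   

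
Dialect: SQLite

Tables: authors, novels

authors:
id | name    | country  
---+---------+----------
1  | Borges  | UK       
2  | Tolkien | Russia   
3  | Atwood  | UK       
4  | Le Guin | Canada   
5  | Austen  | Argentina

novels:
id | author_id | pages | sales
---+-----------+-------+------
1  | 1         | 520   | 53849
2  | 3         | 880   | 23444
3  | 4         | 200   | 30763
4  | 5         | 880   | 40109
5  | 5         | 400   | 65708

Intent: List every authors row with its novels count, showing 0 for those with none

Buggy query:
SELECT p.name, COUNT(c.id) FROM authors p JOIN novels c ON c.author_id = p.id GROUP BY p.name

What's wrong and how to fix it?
Bug: An inner join excludes parents with zero children

Fix: Switch to LEFT JOIN to retain unmatched parent rows

Corrected query:
SELECT p.name, COUNT(c.id) FROM authors p LEFT JOIN novels c ON c.author_id = p.id GROUP BY p.name

Result:
name    | COUNT(c.id)
--------+------------
Atwood  | 1          
Austen  | 2          
Borges  | 1          
Le Guin | 1          
Tolkien | 0          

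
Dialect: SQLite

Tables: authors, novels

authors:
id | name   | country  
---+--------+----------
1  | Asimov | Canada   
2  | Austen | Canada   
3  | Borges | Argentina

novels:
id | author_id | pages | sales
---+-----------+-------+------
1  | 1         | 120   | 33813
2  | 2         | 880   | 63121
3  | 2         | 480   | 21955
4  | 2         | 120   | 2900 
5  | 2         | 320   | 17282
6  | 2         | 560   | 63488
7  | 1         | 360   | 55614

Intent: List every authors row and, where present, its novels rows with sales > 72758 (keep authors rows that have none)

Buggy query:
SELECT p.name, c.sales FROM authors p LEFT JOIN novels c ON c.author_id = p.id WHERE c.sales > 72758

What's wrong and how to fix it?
Bug: A WHERE condition on the right-hand table after LEFT JOIN drops unmatched parents

Fix: Move the right-table condition into the ON clause so unmatched parents are kept

Corrected query:
SELECT p.name, c.sales FROM authors p LEFT JOIN novels c ON c.author_id = p.id AND c.sales > 72758

Result:
name   | sales
-------+------
Asimov | NULL 
Austen | NULL 
Borges | NULL 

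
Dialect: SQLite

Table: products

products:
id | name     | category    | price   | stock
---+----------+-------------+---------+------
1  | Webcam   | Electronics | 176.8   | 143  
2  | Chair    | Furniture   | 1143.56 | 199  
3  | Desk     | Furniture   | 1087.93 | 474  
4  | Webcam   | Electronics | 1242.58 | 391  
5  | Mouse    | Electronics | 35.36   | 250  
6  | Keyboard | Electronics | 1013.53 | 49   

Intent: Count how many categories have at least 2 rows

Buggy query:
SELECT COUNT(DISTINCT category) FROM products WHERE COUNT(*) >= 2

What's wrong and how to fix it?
Bug: WHERE filters individual rows, not groups, so a group-level COUNT is invalid there

Fix: Use a subquery that GROUPs and filters with HAVING, then count its rows

Corrected query:
SELECT COUNT(*) FROM (SELECT category FROM products GROUP BY category HAVING COUNT(*) >= 2)

Result:
COUNT(*)
--------
2       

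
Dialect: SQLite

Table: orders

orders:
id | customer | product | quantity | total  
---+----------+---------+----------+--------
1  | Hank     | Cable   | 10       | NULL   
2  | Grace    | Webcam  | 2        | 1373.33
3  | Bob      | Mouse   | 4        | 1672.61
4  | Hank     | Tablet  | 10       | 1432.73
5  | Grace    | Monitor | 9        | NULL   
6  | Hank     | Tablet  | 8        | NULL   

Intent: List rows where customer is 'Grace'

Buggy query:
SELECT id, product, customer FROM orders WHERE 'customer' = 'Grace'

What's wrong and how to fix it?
Bug: 'customer' in single quotes is a string literal, not the column; the comparison is literal-vs-literal and never true

Fix: Remove the quotes around the column name (or use double quotes for an identifier)

Corrected query:
SELECT id, product, customer FROM orders WHERE customer = 'Grace'

Result:
id | product | customer
---+---------+---------
2  | Webcam  | Grace   
5  | Monitor | Grace   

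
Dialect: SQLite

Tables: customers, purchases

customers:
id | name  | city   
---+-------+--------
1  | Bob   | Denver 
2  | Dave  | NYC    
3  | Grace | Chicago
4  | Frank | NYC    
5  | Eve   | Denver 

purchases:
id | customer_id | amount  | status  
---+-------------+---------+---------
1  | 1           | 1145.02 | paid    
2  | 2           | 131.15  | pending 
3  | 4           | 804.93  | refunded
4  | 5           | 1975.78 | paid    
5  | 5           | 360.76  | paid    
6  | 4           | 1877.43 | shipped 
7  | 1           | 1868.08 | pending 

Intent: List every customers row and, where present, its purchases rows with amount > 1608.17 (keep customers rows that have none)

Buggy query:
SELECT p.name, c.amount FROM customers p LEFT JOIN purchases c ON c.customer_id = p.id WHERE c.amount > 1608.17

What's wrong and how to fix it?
Bug: Filtering c.amount in WHERE discards the NULL rows produced by LEFT JOIN, turning it into an inner join

Fix: Move the right-table condition into the ON clause so unmatched parents are kept

Corrected query:
SELECT p.name, c.amount FROM customers p LEFT JOIN purchases c ON c.customer_id = p.id AND c.amount > 1608.17

Result:
name  | amount 
------+--------
Bob   | 1868.08
Dave  | NULL   
Grace | NULL   
Frank | 1877.43
Eve   | 1975.78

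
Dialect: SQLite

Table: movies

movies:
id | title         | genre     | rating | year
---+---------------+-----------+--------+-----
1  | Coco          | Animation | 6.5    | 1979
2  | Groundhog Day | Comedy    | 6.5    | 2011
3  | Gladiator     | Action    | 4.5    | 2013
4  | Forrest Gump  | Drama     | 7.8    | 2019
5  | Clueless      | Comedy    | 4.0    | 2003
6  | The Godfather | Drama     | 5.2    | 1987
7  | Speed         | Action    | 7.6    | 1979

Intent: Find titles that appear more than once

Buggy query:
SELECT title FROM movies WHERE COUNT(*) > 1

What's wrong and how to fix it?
Bug: WHERE can't reference COUNT(*); aggregates are computed after WHERE

Fix: GROUP BY title, then filter groups with HAVING COUNT(*) > 1

Corrected query:
SELECT title FROM movies GROUP BY title HAVING COUNT(*) > 1

Result:
(no rows)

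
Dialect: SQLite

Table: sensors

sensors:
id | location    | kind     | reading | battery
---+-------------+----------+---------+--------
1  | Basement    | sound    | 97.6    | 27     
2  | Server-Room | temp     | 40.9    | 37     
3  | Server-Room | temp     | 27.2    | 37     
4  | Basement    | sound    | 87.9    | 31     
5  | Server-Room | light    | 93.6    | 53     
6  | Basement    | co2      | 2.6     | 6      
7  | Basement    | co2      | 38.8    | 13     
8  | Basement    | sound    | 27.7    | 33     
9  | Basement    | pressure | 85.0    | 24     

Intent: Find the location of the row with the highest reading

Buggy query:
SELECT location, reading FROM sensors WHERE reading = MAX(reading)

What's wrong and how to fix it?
Bug: MAX(reading) is an aggregate and cannot be used directly in WHERE

Fix: Use a subquery: WHERE reading = (SELECT MAX(reading) FROM sensors)

Corrected query:
SELECT location, reading FROM sensors WHERE reading = (SELECT MAX(reading) FROM sensors)

Result:
location | reading
---------+--------
Basement | 97.6   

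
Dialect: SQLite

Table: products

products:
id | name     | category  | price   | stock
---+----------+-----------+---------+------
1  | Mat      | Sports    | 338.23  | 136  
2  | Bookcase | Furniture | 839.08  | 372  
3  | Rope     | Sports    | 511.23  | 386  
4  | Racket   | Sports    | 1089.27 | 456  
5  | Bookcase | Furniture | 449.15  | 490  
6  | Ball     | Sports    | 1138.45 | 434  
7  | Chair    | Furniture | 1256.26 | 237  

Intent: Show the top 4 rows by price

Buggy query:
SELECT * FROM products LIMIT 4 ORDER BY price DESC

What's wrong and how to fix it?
Bug: LIMIT must come after ORDER BY

Fix: Swap the clauses: ORDER BY first, then LIMIT

Corrected query:
SELECT * FROM products ORDER BY price DESC LIMIT 4

Result:
id | name     | category  | price   | stock
---+----------+-----------+---------+------
7  | Chair    | Furniture | 1256.26 | 237  
6  | Ball     | Sports    | 1138.45 | 434  
4  | Racket   | Sports    | 1089.27 | 456  
2  | Bookcase | Furniture | 839.08  | 372  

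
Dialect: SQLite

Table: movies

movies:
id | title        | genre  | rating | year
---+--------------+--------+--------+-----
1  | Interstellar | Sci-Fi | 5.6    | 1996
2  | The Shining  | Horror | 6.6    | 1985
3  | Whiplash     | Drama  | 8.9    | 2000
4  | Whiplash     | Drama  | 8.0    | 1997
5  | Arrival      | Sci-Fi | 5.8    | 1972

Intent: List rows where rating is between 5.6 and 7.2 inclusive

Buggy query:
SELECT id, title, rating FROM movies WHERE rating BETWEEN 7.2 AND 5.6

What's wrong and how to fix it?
Bug: BETWEEN expects the lower bound first; with 7.2 AND 5.6 the range is empty

Fix: Swap the bounds so the smaller value comes first

Corrected query:
SELECT id, title, rating FROM movies WHERE rating BETWEEN 5.6 AND 7.2

Result:
id | title        | rating
---+--------------+-------
1  | Interstellar | 5.6   
2  | The Shining  | 6.6   
5  | Arrival      | 5.8   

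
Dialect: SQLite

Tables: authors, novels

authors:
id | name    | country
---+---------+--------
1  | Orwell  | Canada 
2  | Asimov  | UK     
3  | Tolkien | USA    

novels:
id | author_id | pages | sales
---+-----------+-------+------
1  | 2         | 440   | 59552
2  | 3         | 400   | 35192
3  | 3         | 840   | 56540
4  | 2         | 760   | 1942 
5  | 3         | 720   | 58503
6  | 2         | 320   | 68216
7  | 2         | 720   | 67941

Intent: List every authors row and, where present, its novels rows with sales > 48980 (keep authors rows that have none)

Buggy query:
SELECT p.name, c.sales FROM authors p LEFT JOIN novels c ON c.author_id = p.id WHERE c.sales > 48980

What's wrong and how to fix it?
Bug: A WHERE condition on the right-hand table after LEFT JOIN drops unmatched parents

Fix: Put 'c.sales > 48980' in the JOIN's ON clause instead of WHERE

Corrected query:
SELECT p.name, c.sales FROM authors p LEFT JOIN novels c ON c.author_id = p.id AND c.sales > 48980

Result:
name    | sales
--------+------
Orwell  | NULL 
Asimov  | 59552
Asimov  | 67941
Asimov  | 68216
Tolkien | 56540
Tolkien | 58503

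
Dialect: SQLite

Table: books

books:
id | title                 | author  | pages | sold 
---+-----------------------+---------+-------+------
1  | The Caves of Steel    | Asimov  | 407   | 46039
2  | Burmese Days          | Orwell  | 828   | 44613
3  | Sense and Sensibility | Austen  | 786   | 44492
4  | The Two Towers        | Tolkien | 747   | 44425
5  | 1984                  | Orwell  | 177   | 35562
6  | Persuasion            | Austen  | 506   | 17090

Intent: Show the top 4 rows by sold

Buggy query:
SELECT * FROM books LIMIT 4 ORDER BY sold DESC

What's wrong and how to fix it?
Bug: ORDER BY cannot follow LIMIT; LIMIT is the final clause

Fix: Sort with ORDER BY, then apply LIMIT

Corrected query:
SELECT * FROM books ORDER BY sold DESC LIMIT 4

Result:
id | title                 | author  | pages | sold 
---+-----------------------+---------+-------+------
1  | The Caves of Steel    | Asimov  | 407   | 46039
2  | Burmese Days          | Orwell  | 828   | 44613
3  | Sense and Sensibility | Austen  | 786   | 44492
4  | The Two Towers        | Tolkien | 747   | 44425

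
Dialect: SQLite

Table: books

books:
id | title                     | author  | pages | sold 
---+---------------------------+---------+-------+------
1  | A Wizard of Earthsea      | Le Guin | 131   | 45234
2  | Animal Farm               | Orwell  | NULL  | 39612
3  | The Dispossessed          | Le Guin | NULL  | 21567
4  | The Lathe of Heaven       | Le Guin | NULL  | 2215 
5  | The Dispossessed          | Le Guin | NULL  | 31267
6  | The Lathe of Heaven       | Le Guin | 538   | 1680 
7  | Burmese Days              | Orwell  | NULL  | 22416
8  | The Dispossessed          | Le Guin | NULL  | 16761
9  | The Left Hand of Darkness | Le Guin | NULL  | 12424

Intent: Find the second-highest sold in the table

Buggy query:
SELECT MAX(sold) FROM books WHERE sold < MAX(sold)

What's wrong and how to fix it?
Bug: MAX(sold) on the right of the comparison is an aggregate-in-WHERE error

Fix: Put the inner MAX in a scalar subquery

Corrected query:
SELECT MAX(sold) FROM books WHERE sold < (SELECT MAX(sold) FROM books)

Result:
MAX(sold)
---------
39612    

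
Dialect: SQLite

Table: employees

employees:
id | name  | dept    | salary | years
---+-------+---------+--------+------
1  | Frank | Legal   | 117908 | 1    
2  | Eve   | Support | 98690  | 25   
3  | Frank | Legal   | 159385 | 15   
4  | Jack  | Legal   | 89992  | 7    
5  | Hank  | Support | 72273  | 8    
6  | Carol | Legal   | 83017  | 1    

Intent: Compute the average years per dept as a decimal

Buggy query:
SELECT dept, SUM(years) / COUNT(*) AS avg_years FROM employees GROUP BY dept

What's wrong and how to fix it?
Bug: SUM(years) and COUNT(*) are both integers; the division truncates the fractional part

Fix: Cast one side to REAL so the division keeps the fractional part

Corrected query:
SELECT dept, SUM(years) * 1.0 / COUNT(*) AS avg_years FROM employees GROUP BY dept

Result:
dept    | avg_years
--------+----------
Legal   | 6        
Support | 16.5     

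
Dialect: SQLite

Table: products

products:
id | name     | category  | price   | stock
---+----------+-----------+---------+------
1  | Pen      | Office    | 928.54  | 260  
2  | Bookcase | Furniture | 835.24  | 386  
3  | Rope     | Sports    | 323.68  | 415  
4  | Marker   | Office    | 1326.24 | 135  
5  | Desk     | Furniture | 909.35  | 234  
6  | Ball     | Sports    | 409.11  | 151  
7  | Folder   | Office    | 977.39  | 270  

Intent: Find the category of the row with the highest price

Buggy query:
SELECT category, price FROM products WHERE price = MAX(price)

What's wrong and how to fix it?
Bug: MAX(price) is an aggregate and cannot be used directly in WHERE

Fix: Wrap MAX in a scalar subquery so WHERE compares against a single value

Corrected query:
SELECT category, price FROM products WHERE price = (SELECT MAX(price) FROM products)

Result:
category | price  
---------+--------
Office   | 1326.24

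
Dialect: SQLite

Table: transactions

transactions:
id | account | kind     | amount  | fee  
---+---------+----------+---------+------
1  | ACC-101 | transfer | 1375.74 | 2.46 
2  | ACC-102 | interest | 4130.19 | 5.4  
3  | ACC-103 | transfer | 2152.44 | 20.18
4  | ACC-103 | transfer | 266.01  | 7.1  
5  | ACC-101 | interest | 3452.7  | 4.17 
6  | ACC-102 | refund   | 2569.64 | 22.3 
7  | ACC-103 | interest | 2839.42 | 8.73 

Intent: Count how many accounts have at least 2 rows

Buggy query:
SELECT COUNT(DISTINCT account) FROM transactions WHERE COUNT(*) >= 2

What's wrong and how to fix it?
Bug: COUNT(*) cannot appear in WHERE; the per-group count doesn't exist yet

Fix: Group first with HAVING COUNT(*) >= 2, then COUNT the resulting groups

Corrected query:
SELECT COUNT(*) FROM (SELECT account FROM transactions GROUP BY account HAVING COUNT(*) >= 2)

Result:
COUNT(*)
--------
3       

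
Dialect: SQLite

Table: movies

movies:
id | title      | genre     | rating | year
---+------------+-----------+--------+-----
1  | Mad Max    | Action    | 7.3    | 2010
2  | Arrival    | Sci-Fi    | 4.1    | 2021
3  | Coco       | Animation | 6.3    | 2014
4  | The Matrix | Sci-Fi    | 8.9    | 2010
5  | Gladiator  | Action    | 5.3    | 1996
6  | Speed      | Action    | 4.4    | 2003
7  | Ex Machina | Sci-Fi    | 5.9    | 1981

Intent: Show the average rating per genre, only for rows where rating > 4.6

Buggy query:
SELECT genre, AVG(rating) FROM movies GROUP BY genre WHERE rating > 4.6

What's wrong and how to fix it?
Bug: WHERE cannot follow GROUP BY

Fix: Place WHERE between FROM and GROUP BY

Corrected query:
SELECT genre, AVG(rating) FROM movies WHERE rating > 4.6 GROUP BY genre

Result:
genre     | AVG(rating)
----------+------------
Action    | 6.3        
Animation | 6.3        
Sci-Fi    | 7.4        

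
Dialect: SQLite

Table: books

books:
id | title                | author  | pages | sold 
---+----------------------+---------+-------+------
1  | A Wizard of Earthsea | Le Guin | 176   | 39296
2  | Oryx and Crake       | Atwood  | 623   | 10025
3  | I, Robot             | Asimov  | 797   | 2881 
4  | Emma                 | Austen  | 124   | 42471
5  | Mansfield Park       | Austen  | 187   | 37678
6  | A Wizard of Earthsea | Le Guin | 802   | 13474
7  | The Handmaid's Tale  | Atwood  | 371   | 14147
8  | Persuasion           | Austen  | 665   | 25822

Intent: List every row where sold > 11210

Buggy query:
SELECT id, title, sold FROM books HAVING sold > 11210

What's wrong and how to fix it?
Bug: This is a non-aggregate query (no GROUP BY, no aggregates), so in SQLite the HAVING clause is invalid here; a row-level condition belongs in WHERE

Fix: Replace HAVING with WHERE since the condition applies to individual rows

Corrected query:
SELECT id, title, sold FROM books WHERE sold > 11210

Result:
id | title                | sold 
---+----------------------+------
1  | A Wizard of Earthsea | 39296
4  | Emma                 | 42471
5  | Mansfield Park       | 37678
6  | A Wizard of Earthsea | 13474
7  | The Handmaid's Tale  | 14147
8  | Persuasion           | 25822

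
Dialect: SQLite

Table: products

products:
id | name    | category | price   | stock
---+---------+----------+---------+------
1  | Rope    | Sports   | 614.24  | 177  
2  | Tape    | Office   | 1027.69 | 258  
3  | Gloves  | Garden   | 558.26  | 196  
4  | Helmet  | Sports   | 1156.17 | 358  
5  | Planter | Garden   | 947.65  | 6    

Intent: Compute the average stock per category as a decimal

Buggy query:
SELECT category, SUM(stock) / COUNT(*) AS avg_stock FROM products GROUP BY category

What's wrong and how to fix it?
Bug: Both operands are integers, so '/' performs integer division and truncates

Fix: Cast one side to REAL so the division keeps the fractional part

Corrected query:
SELECT category, SUM(stock) * 1.0 / COUNT(*) AS avg_stock FROM products GROUP BY category

Result:
category | avg_stock
---------+----------
Garden   | 101      
Office   | 258      
Sports   | 267.5    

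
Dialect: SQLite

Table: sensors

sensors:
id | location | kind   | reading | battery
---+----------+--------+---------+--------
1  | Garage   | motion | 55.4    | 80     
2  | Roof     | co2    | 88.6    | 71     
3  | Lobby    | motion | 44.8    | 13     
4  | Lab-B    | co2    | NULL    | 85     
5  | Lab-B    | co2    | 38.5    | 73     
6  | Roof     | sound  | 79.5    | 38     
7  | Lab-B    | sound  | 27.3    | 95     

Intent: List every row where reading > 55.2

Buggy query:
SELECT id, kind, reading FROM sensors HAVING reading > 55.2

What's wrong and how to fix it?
Bug: HAVING filters the output of aggregation, but this query has no GROUP BY and no aggregate functions, so SQLite rejects it (HAVING clause on a non-aggregate query); the condition here is per row

Fix: Replace HAVING with WHERE since the condition applies to individual rows

Corrected query:
SELECT id, kind, reading FROM sensors WHERE reading > 55.2

Result:
id | kind   | reading
---+--------+--------
1  | motion | 55.4   
2  | co2    | 88.6   
6  | sound  | 79.5   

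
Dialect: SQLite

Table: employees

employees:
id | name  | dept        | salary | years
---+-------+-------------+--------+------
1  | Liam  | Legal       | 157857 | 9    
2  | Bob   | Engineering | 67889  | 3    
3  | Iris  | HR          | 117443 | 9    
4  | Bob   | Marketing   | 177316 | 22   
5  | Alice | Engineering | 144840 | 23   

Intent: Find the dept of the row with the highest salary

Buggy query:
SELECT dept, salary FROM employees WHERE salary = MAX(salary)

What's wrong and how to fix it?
Bug: WHERE is evaluated per row; an aggregate over the whole table isn't defined there

Fix: Wrap MAX in a scalar subquery so WHERE compares against a single value

Corrected query:
SELECT dept, salary FROM employees WHERE salary = (SELECT MAX(salary) FROM employees)

Result:
dept      | salary
----------+-------
Marketing | 177316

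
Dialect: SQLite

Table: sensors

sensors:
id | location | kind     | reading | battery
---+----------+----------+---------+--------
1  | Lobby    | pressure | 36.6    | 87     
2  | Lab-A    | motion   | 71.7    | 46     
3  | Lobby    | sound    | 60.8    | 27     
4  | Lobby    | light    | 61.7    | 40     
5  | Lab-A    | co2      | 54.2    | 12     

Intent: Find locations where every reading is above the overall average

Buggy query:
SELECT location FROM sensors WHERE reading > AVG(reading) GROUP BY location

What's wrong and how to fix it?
Bug: WHERE evaluates per row before aggregation, so AVG() is unavailable

Fix: Use a subquery for AVG and a HAVING MIN(...) filter so the condition holds for every row in the group

Corrected query:
SELECT location FROM sensors GROUP BY location HAVING MIN(reading) > (SELECT AVG(reading) FROM sensors)

Result:
(no rows)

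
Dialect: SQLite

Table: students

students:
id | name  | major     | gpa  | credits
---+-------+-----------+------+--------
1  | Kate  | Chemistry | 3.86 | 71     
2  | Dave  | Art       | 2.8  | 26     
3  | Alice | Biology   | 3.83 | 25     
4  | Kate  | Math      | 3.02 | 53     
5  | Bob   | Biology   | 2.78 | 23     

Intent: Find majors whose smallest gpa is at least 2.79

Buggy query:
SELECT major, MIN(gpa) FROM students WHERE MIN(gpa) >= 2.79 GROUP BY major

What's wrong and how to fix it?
Bug: Aggregates like MIN are computed per group after WHERE runs

Fix: Use HAVING for the per-group MIN condition

Corrected query:
SELECT major, MIN(gpa) FROM students GROUP BY major HAVING MIN(gpa) >= 2.79

Result:
major     | MIN(gpa)
----------+---------
Art       | 2.8     
Chemistry | 3.86    
Math      | 3.02    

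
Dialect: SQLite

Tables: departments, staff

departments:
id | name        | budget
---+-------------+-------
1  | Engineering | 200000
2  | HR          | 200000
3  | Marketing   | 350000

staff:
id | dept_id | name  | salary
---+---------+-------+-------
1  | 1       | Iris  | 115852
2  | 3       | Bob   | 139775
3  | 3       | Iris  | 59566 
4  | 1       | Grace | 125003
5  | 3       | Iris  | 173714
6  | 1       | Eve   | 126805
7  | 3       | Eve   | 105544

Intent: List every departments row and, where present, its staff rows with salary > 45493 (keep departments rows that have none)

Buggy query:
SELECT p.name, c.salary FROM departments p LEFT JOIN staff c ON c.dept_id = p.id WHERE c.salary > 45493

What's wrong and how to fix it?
Bug: A WHERE condition on the right-hand table after LEFT JOIN drops unmatched parents

Fix: Put 'c.salary > 45493' in the JOIN's ON clause instead of WHERE

Corrected query:
SELECT p.name, c.salary FROM departments p LEFT JOIN staff c ON c.dept_id = p.id AND c.salary > 45493

Result:
name        | salary
------------+-------
Engineering | 115852
Engineering | 125003
Engineering | 126805
HR          | NULL  
Marketing   | 59566 
Marketing   | 105544
Marketing   | 139775
Marketing   | 173714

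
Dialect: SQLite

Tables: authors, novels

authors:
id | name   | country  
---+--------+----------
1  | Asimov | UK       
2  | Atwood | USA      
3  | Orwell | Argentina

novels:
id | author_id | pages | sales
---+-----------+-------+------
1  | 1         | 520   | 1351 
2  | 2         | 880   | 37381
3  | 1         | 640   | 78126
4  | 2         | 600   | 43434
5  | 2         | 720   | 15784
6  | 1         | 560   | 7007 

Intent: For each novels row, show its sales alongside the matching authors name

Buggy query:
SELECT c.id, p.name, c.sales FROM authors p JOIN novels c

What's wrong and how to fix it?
Bug: JOIN with no ON clause produces a cartesian product; every novels row pairs with every authors row

Fix: Add ON c.author_id = p.id to the JOIN

Corrected query:
SELECT c.id, p.name, c.sales FROM authors p JOIN novels c ON c.author_id = p.id

Result:
id | name   | sales
---+--------+------
1  | Asimov | 1351 
2  | Atwood | 37381
3  | Asimov | 78126
4  | Atwood | 43434
5  | Atwood | 15784
6  | Asimov | 7007 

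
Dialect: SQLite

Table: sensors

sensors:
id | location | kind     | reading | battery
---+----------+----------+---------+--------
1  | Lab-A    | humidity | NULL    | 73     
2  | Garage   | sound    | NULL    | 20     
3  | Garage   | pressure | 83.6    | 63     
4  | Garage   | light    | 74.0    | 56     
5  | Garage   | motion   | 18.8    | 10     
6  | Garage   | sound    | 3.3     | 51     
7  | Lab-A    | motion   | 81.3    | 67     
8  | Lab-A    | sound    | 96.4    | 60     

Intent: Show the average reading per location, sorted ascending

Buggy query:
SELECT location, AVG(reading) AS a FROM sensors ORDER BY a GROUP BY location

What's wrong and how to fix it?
Bug: ORDER BY appears before GROUP BY; SQL clause order requires GROUP BY first

Fix: Move ORDER BY to the end, after GROUP BY

Corrected query:
SELECT location, AVG(reading) AS a FROM sensors GROUP BY location ORDER BY a

Result:
location | a     
---------+-------
Garage   | 44.925
Lab-A    | 88.85 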